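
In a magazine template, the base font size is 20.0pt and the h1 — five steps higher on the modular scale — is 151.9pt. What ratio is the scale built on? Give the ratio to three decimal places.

1.500

r⁵ = 151.9 / 20.0, so r = (151.9/20.0)^(1/5).
r = 7.5950^(1/5) ≈ 1.5000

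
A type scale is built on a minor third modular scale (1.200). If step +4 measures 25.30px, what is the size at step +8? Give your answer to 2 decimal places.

25.30 × 1.200⁴ = 25.30 × 2.07360 ≈ 52.462

52.46px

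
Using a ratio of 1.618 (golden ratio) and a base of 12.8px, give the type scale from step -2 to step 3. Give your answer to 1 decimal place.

4.9px, 7.9px, 12.8px, 20.7px, 33.5px, 54.2px

Step -2: 12.8 ÷ 1.618² = 4.9
Step -1: 12.8 ÷ 1.618 = 7.9
Step 0: 12.8px
Step 1: 12.8 × 1.618 = 20.7
Step 2: 12.8 × 1.618² = 33.5
Step 3: 12.8 × 1.618³ = 54.2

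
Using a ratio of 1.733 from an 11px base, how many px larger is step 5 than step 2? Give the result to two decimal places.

138.91px

Step 2: 11.0 × 1.733² = 33.0362px
Step 5: 11.0 × 1.733⁵ = 171.9434px
Difference: 171.9434 − 33.0362 = 138.9072px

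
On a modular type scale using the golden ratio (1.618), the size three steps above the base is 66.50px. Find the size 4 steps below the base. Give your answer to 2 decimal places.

2.29px

Moving from step +3 to step -4 is 7 steps down, so divide by r⁷.
66.50 ÷ 1.618⁷ = 66.50 ÷ 29.03017 ≈ 2.291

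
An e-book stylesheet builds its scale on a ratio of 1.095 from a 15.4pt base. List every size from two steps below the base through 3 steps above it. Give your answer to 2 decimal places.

12.84pt, 14.06pt, 15.40pt, 16.86pt, 18.46pt, 20.22pt

Step -2: 15.4 ÷ 1.095² = 12.84
Step -1: 15.4 ÷ 1.095 = 14.06
Step 0: 15.4pt
Step 1: 15.4 × 1.095 = 16.86
Step 2: 15.4 × 1.095² = 18.46
Step 3: 15.4 × 1.095³ = 20.22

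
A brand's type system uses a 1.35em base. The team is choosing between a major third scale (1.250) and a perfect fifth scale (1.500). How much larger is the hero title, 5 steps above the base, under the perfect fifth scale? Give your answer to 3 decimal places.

Major third: 1.35 × 1.250⁵ = 4.11987em
Perfect fifth: 1.35 × 1.500⁵ = 10.25156em
Difference: 10.25156 − 4.11987 = 6.13169em

6.132em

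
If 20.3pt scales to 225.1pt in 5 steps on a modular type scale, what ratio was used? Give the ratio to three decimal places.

The ratio satisfies 20.3 × r⁵ = 225.1, so r = (225.1 / 20.3)^(1/5).
r = 11.0887^(1/5) ≈ 1.6180

1.618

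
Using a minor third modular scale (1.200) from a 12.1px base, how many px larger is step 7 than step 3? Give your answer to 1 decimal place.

Step 3: 12.1 × 1.200³ = 20.909px
Step 7: 12.1 × 1.200⁷ = 43.356px
Difference: 43.356 − 20.909 = 22.447px

22.4px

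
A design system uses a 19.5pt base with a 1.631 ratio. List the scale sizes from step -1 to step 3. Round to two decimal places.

Step -1: 19.5 ÷ 1.631 = 11.96
Step 0: 19.5pt
Step 1: 19.5 × 1.631 = 31.80
Step 2: 19.5 × 1.631² = 51.87
Step 3: 19.5 × 1.631³ = 84.61

11.96pt, 19.50pt, 31.80pt, 51.87pt, 84.61pt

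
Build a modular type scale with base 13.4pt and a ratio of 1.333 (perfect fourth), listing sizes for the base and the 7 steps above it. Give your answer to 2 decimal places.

13.40pt, 17.86pt, 23.81pt, 31.74pt, 42.31pt, 56.40pt, 75.18pt, 100.21pt

Step 0: 13.4pt
Step 1: 13.4 × 1.333 = 17.86
Step 2: 13.4 × 1.333² = 23.81
Step 3: 13.4 × 1.333³ = 31.74
Step 4: 13.4 × 1.333⁴ = 42.31
Step 5: 13.4 × 1.333⁵ = 56.40
Step 6: 13.4 × 1.333⁶ = 75.18
Step 7: 13.4 × 1.333⁷ = 100.21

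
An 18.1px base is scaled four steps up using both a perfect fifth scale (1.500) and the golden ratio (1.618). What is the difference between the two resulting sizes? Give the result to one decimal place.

Perfect fifth: 18.1 × 1.500⁴ = 91.631px
Golden ratio: 18.1 × 1.618⁴ = 124.049px
Difference: 124.049 − 91.631 = 32.418px

32.4px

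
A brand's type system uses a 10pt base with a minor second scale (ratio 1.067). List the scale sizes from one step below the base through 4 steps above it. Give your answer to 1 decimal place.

9.4pt, 10.0pt, 10.7pt, 11.4pt, 12.1pt, 13.0pt

Step -1: 10.0 ÷ 1.067 = 9.4
Step 0: 10pt
Step 1: 10.0 × 1.067 = 10.7
Step 2: 10.0 × 1.067² = 11.4
Step 3: 10.0 × 1.067³ = 12.1
Step 4: 10.0 × 1.067⁴ = 13.0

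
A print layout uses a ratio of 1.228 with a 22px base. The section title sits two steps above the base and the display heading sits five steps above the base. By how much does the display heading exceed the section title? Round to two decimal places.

Step 2: 22.0 × 1.228² = 33.1756px
Step 5: 22.0 × 1.228⁵ = 61.4348px
Difference: 61.4348 − 33.1756 = 28.2592px

28.26px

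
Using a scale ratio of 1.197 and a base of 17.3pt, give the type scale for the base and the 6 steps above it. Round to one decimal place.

Step 0: 17.3pt
Step 1: 17.3 × 1.197 = 20.7
Step 2: 17.3 × 1.197² = 24.8
Step 3: 17.3 × 1.197³ = 29.7
Step 4: 17.3 × 1.197⁴ = 35.5
Step 5: 17.3 × 1.197⁵ = 42.5
Step 6: 17.3 × 1.197⁶ = 50.9

17.3pt, 20.7pt, 24.8pt, 29.7pt, 35.5pt, 42.5pt, 50.9pt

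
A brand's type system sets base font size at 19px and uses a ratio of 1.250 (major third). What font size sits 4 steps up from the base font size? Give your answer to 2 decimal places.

19.0 × 1.250⁴ = 19.0 × 2.44141 ≈ 46.39

46.39px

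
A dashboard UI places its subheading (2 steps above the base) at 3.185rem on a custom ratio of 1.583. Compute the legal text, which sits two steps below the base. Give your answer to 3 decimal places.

0.507rem

Moving from step +2 to step -2 is 4 steps down, so divide by r⁴.
3.185 ÷ 1.583⁴ = 3.185 ÷ 6.27948 ≈ 0.507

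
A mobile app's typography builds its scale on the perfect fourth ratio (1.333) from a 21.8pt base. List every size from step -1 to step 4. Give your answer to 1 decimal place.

16.4pt, 21.8pt, 29.1pt, 38.7pt, 51.6pt, 68.8pt

Step -1: 21.8 ÷ 1.333 = 16.4
Step 0: 21.8pt
Step 1: 21.8 × 1.333 = 29.1
Step 2: 21.8 × 1.333² = 38.7
Step 3: 21.8 × 1.333³ = 51.6
Step 4: 21.8 × 1.333⁴ = 68.8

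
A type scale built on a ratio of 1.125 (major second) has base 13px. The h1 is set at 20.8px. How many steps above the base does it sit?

4

1.125ⁿ = 20.8 / 13 = 1.6000
n = ln(1.6000) / ln(1.125) = 0.4700 / 0.1178 ≈ 3.99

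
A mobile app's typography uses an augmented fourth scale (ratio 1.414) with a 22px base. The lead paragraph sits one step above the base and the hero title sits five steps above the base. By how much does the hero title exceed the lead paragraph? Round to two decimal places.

93.25px

Step 1: 22.0 × 1.414 = 31.1080px
Step 5: 22.0 × 1.414⁵ = 124.3569px
Difference: 124.3569 − 31.1080 = 93.2489px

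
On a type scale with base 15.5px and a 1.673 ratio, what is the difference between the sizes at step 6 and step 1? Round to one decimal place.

313.9px

Step 1: 15.5 × 1.673 = 25.931px
Step 6: 15.5 × 1.673⁶ = 339.866px
Difference: 339.866 − 25.931 = 313.935px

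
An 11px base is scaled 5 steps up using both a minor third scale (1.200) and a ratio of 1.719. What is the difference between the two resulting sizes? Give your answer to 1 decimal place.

137.7px

Minor third: 11.0 × 1.200⁵ = 27.372px
At 1.719: 11.0 × 1.719⁵ = 165.110px
Difference: 165.110 − 27.372 = 137.738px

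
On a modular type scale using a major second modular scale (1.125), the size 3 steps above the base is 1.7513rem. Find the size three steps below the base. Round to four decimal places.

0.8639rem

1.7513 ÷ 1.125⁶ = 1.7513 ÷ 2.02729 ≈ 0.8639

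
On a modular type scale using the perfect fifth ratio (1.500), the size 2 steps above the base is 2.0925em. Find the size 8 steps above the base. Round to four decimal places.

23.8349em

The gap is 8 − (2) = 6 steps, so the factor is 1.500^6.
2.0925 × 1.500⁶ = 2.0925 × 11.39062 ≈ 23.8349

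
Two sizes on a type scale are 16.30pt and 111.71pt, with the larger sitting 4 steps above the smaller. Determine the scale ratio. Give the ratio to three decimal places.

r⁴ = 111.71 / 16.30, so r = (111.71/16.30)^(1/4).
r = 6.8534^(1/4) ≈ 1.6180

1.618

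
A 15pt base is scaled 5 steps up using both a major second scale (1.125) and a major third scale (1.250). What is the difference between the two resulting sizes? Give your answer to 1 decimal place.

Major second: 15.0 × 1.125⁵ = 27.030pt
Major third: 15.0 × 1.250⁵ = 45.776pt
Difference: 45.776 − 27.030 = 18.746pt

18.7pt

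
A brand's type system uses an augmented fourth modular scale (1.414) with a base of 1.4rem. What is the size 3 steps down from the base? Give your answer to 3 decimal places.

A modular type scale is a geometric sequence: sizeₙ = base × rⁿ.
1.4 ÷ 1.414³ = 1.4 ÷ 2.82715 ≈ 0.495

0.495rem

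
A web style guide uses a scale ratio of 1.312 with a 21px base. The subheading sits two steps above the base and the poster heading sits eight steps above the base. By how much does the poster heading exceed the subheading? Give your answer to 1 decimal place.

Step 2: 21.0 × 1.312² = 36.148px
Step 8: 21.0 × 1.312⁸ = 184.370px
Difference: 184.370 − 36.148 = 148.222px

148.2px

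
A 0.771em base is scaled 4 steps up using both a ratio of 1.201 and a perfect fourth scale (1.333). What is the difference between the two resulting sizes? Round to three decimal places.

At 1.201: 0.771 × 1.201⁴ = 1.60408em
Perfect fourth: 0.771 × 1.333⁴ = 2.43430em
Difference: 2.43430 − 1.60408 = 0.83022em

0.830em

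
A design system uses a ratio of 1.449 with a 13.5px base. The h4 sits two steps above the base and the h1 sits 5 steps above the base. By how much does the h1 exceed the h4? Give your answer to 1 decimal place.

57.9px

Step 2: 13.5 × 1.449² = 28.345px
Step 5: 13.5 × 1.449⁵ = 86.233px
Difference: 86.233 − 28.345 = 57.888px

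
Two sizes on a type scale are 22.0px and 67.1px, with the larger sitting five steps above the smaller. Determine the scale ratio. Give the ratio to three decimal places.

r⁵ = 67.1 / 22.0, so r = (67.1/22.0)^(1/5).
r = 3.0500^(1/5) ≈ 1.2499

1.250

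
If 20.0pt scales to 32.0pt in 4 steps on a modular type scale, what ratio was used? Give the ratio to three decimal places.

1.125

The ratio satisfies 20.0 × r⁴ = 32.0, so r = (32.0 / 20.0)^(1/4).
r = 1.6000^(1/4) ≈ 1.1247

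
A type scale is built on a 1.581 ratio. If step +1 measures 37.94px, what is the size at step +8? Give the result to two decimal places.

936.74px

Moving from step +1 to step +8 is 7 steps up, so multiply by r⁷.
37.94 × 1.581⁷ = 37.94 × 24.69011 ≈ 936.743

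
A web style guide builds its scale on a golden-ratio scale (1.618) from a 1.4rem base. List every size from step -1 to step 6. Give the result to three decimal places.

0.865rem, 1.400rem, 2.265rem, 3.665rem, 5.930rem, 9.595rem, 15.525rem, 25.119rem

Step -1: 1.4 ÷ 1.618 = 0.865
Step 0: 1.4rem
Step 1: 1.4 × 1.618 = 2.265
Step 2: 1.4 × 1.618² = 3.665
Step 3: 1.4 × 1.618³ = 5.930
Step 4: 1.4 × 1.618⁴ = 9.595
Step 5: 1.4 × 1.618⁵ = 15.525
Step 6: 1.4 × 1.618⁶ = 25.119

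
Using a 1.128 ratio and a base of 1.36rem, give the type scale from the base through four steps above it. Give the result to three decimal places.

1.360rem, 1.534rem, 1.730rem, 1.952rem, 2.202rem

Step 0: 1.36rem
Step 1: 1.36 × 1.128 = 1.534
Step 2: 1.36 × 1.128² = 1.730
Step 3: 1.36 × 1.128³ = 1.952
Step 4: 1.36 × 1.128⁴ = 2.202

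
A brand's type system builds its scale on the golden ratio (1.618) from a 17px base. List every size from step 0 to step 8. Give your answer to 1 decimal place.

Step 0: 17px
Step 1: 17.0 × 1.618 = 27.5
Step 2: 17.0 × 1.618² = 44.5
Step 3: 17.0 × 1.618³ = 72.0
Step 4: 17.0 × 1.618⁴ = 116.5
Step 5: 17.0 × 1.618⁵ = 188.5
Step 6: 17.0 × 1.618⁶ = 305.0
Step 7: 17.0 × 1.618⁷ = 493.5
Step 8: 17.0 × 1.618⁸ = 798.5

17.0px, 27.5px, 44.5px, 72.0px, 116.5px, 188.5px, 305.0px, 493.5px, 798.5px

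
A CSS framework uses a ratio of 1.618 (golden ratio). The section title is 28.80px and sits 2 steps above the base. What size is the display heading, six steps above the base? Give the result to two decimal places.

Moving from step +2 to step +6 is 4 steps up, so multiply by r⁴.
28.80 × 1.618⁴ = 28.80 × 6.85353 ≈ 197.382

197.38px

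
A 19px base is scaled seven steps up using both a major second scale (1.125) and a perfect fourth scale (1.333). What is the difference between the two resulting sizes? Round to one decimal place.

98.8px

Major second: 19.0 × 1.125⁷ = 43.333px
Perfect fourth: 19.0 × 1.333⁷ = 142.090px
Difference: 142.090 − 43.333 = 98.757px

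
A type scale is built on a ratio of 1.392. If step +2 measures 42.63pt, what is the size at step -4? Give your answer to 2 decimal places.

42.63 ÷ 1.392⁶ = 42.63 ÷ 7.27504 ≈ 5.860

5.86pt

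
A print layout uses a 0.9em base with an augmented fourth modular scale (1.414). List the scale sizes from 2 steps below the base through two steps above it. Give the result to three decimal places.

Step -2: 0.9 ÷ 1.414² = 0.450
Step -1: 0.9 ÷ 1.414 = 0.636
Step 0: 0.9em
Step 1: 0.9 × 1.414 = 1.273
Step 2: 0.9 × 1.414² = 1.799

0.450em, 0.636em, 0.900em, 1.273em, 1.799em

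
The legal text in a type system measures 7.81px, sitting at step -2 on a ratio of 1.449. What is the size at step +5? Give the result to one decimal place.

Moving from step -2 to step +5 is 7 steps up, so multiply by r⁷.
7.81 × 1.449⁷ = 7.81 × 13.41154 ≈ 104.744

104.7px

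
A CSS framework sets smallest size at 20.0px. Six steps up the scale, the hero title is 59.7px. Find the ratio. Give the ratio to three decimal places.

r⁶ = 59.7 / 20.0, so r = (59.7/20.0)^(1/6).
r = 2.9850^(1/6) ≈ 1.1999

1.200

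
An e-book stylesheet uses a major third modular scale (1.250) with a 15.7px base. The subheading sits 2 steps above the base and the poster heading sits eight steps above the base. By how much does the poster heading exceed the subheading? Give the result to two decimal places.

69.05px

Step 2: 15.7 × 1.250² = 24.5312px
Step 8: 15.7 × 1.250⁸ = 93.5793px
Difference: 93.5793 − 24.5312 = 69.0481px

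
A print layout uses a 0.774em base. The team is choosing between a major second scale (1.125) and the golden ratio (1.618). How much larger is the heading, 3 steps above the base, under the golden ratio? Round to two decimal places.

Major second: 0.774 × 1.125³ = 1.1020em
Golden ratio: 0.774 × 1.618³ = 3.2785em
Difference: 3.2785 − 1.1020 = 2.1765em

2.18em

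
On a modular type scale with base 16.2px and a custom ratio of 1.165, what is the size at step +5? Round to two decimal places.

34.77px

Every step multiplies by the scale ratio.
16.2 × 1.165⁵ = 16.2 × 2.14600 ≈ 34.77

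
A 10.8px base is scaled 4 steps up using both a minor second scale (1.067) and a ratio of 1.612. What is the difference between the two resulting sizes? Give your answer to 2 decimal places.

58.93px

Minor second: 10.8 × 1.067⁴ = 13.9985px
At 1.612: 10.8 × 1.612⁴ = 72.9263px
Difference: 72.9263 − 13.9985 = 58.9278px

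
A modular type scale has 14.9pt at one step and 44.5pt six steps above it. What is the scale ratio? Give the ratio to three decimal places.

The ratio satisfies 14.9 × r⁶ = 44.5, so r = (44.5 / 14.9)^(1/6).
r = 2.9866^(1/6) ≈ 1.2000

1.200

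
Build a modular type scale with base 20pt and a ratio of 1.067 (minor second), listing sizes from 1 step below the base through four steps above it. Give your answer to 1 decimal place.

18.7pt, 20.0pt, 21.3pt, 22.8pt, 24.3pt, 25.9pt

Step -1: 20.0 ÷ 1.067 = 18.7
Step 0: 20pt
Step 1: 20.0 × 1.067 = 21.3
Step 2: 20.0 × 1.067² = 22.8
Step 3: 20.0 × 1.067³ = 24.3
Step 4: 20.0 × 1.067⁴ = 25.9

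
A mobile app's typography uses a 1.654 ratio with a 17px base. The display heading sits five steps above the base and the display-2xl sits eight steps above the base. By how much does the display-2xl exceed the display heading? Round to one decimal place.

Step 5: 17.0 × 1.654⁵ = 210.439px
Step 8: 17.0 × 1.654⁸ = 952.210px
Difference: 952.210 − 210.439 = 741.771px

741.8px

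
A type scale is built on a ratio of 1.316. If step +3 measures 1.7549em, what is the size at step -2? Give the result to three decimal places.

The gap is -2 − (3) = -5 steps, so the factor is 1.316^-5.
1.7549 ÷ 1.316⁵ = 1.7549 ÷ 3.94711 ≈ 0.445

0.445em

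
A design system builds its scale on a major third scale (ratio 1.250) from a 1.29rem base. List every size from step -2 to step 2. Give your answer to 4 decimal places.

Step -2: 1.29 ÷ 1.250² = 0.8256
Step -1: 1.29 ÷ 1.250 = 1.0320
Step 0: 1.29rem
Step 1: 1.29 × 1.250 = 1.6125
Step 2: 1.29 × 1.250² = 2.0156

0.8256rem, 1.0320rem, 1.2900rem, 1.6125rem, 2.0156rem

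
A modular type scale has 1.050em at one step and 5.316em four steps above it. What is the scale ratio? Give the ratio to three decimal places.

1.500

The ratio satisfies 1.050 × r⁴ = 5.316, so r = (5.316 / 1.050)^(1/4).
r = 5.0629^(1/4) ≈ 1.5000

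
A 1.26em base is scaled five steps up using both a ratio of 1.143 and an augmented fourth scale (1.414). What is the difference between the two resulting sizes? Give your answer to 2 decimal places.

At 1.143: 1.26 × 1.143⁵ = 2.4581em
Augmented fourth: 1.26 × 1.414⁵ = 7.1223em
Difference: 7.1223 − 2.4581 = 4.6642em

4.66em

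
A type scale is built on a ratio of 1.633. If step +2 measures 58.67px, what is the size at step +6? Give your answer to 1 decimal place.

417.2px

The gap is 6 − (2) = 4 steps, so the factor is 1.633^4.
58.67 × 1.633⁴ = 58.67 × 7.11123 ≈ 417.216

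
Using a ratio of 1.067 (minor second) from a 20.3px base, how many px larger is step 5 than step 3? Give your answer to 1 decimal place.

Step 3: 20.3 × 1.067³ = 24.660px
Step 5: 20.3 × 1.067⁵ = 28.075px
Difference: 28.075 − 24.660 = 3.415px

3.4px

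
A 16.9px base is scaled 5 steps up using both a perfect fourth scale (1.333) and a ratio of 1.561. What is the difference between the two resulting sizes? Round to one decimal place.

Perfect fourth: 16.9 × 1.333⁵ = 71.127px
At 1.561: 16.9 × 1.561⁵ = 156.639px
Difference: 156.639 − 71.127 = 85.512px

85.5px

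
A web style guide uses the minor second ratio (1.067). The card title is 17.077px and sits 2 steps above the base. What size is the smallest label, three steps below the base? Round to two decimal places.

17.077 ÷ 1.067⁵ = 17.077 ÷ 1.38300 ≈ 12.348

12.35px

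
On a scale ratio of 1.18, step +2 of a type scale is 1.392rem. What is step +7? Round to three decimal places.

3.185rem

The gap is 7 − (2) = 5 steps, so the factor is 1.18^5.
1.392 × 1.18⁵ = 1.392 × 2.28776 ≈ 3.185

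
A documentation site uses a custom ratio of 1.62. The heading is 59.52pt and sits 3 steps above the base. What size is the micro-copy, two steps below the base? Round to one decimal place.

5.3pt

59.52 ÷ 1.62⁵ = 59.52 ÷ 11.15771 ≈ 5.334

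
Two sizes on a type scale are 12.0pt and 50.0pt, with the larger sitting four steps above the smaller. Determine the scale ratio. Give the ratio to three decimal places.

1.429

The ratio satisfies 12.0 × r⁴ = 50.0, so r = (50.0 / 12.0)^(1/4).
r = 4.1667^(1/4) ≈ 1.4287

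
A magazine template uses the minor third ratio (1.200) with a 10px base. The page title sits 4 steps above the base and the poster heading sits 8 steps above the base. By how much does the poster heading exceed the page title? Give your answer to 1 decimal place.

22.3px

Step 4: 10.0 × 1.200⁴ = 20.736px
Step 8: 10.0 × 1.200⁸ = 42.998px
Difference: 42.998 − 20.736 = 22.262px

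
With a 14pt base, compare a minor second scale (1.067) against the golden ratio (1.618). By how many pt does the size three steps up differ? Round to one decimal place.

42.3pt

Minor second: 14.0 × 1.067³ = 17.007pt
Golden ratio: 14.0 × 1.618³ = 59.301pt
Difference: 59.301 − 17.007 = 42.294pt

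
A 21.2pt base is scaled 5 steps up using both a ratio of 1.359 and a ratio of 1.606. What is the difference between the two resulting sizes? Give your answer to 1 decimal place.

At 1.359: 21.2 × 1.359⁵ = 98.273pt
At 1.606: 21.2 × 1.606⁵ = 226.498pt
Difference: 226.498 − 98.273 = 128.225pt

128.2pt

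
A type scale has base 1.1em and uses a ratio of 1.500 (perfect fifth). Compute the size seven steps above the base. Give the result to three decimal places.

18.795em

A modular type scale is a geometric sequence: sizeₙ = base × rⁿ.
1.1 × 1.500⁷ = 1.1 × 17.08594 ≈ 18.795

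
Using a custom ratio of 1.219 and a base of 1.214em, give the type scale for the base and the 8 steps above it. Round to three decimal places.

1.214em, 1.480em, 1.804em, 2.199em, 2.681em, 3.268em, 3.983em, 4.856em, 5.919em

Step 0: 1.214em
Step 1: 1.214 × 1.219 = 1.480
Step 2: 1.214 × 1.219² = 1.804
Step 3: 1.214 × 1.219³ = 2.199
Step 4: 1.214 × 1.219⁴ = 2.681
Step 5: 1.214 × 1.219⁵ = 3.268
Step 6: 1.214 × 1.219⁶ = 3.983
Step 7: 1.214 × 1.219⁷ = 4.856
Step 8: 1.214 × 1.219⁸ = 5.919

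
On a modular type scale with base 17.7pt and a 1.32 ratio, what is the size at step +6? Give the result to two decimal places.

93.63pt

A modular type scale is a geometric sequence: sizeₙ = base × rⁿ.
17.7 × 1.32⁶ = 17.7 × 5.28985 ≈ 93.63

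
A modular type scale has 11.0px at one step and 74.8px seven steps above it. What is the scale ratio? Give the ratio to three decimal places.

1.315

r⁷ = 74.8 / 11.0, so r = (74.8/11.0)^(1/7).
r = 6.8000^(1/7) ≈ 1.3150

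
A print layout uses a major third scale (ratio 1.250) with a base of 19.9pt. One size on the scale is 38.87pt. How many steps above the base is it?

1.250ⁿ = 38.87 / 19.9 = 1.9533
n = ln(1.9533) / ln(1.250) = 0.6695 / 0.2231 ≈ 3.00

3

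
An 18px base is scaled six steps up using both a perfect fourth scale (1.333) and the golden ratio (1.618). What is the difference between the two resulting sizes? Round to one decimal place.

222.0px

Perfect fourth: 18.0 × 1.333⁶ = 100.984px
Golden ratio: 18.0 × 1.618⁶ = 322.956px
Difference: 322.956 − 100.984 = 221.972px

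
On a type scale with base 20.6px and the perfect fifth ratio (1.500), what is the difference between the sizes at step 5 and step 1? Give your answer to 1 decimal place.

Step 1: 20.6 × 1.500 = 30.900px
Step 5: 20.6 × 1.500⁵ = 156.431px
Difference: 156.431 − 30.900 = 125.531px

125.5px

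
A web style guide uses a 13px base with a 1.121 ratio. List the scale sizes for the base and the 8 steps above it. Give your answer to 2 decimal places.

13.00px, 14.57px, 16.34px, 18.31px, 20.53px, 23.01px, 25.80px, 28.92px, 32.42px

Step 0: 13px
Step 1: 13.0 × 1.121 = 14.57
Step 2: 13.0 × 1.121² = 16.34
Step 3: 13.0 × 1.121³ = 18.31
Step 4: 13.0 × 1.121⁴ = 20.53
Step 5: 13.0 × 1.121⁵ = 23.01
Step 6: 13.0 × 1.121⁶ = 25.80
Step 7: 13.0 × 1.121⁷ = 28.92
Step 8: 13.0 × 1.121⁸ = 32.42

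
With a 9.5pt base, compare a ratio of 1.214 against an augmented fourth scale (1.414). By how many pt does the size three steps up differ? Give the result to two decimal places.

At 1.214: 9.5 × 1.214³ = 16.9973pt
Augmented fourth: 9.5 × 1.414³ = 26.8579pt
Difference: 26.8579 − 16.9973 = 9.8606pt

9.86pt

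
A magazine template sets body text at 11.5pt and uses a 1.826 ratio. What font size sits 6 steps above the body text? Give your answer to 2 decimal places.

11.5 × 1.826⁶ = 11.5 × 37.06847 ≈ 426.29

426.29pt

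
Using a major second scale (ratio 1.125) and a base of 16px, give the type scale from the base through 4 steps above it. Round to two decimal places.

Step 0: 16px
Step 1: 16.0 × 1.125 = 18.00
Step 2: 16.0 × 1.125² = 20.25
Step 3: 16.0 × 1.125³ = 22.78
Step 4: 16.0 × 1.125⁴ = 25.63

16.00px, 18.00px, 20.25px, 22.78px, 25.63px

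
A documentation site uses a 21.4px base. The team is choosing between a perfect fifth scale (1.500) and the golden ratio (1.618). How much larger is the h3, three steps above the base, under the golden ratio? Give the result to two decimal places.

Perfect fifth: 21.4 × 1.500³ = 72.2250px
Golden ratio: 21.4 × 1.618³ = 90.6461px
Difference: 90.6461 − 72.2250 = 18.4211px

18.42px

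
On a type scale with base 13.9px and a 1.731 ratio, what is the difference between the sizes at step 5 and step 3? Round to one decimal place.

Step 3: 13.9 × 1.731³ = 72.095px
Step 5: 13.9 × 1.731⁵ = 216.023px
Difference: 216.023 − 72.095 = 143.928px

143.9px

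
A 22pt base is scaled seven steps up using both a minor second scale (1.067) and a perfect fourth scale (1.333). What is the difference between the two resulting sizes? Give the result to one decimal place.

129.9pt

Minor second: 22.0 × 1.067⁷ = 34.640pt
Perfect fourth: 22.0 × 1.333⁷ = 164.526pt
Difference: 164.526 − 34.640 = 129.886pt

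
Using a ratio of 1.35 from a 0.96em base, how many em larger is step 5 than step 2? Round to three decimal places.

2.555em

Step 2: 0.96 × 1.35² = 1.74960em
Step 5: 0.96 × 1.35⁵ = 4.30467em
Difference: 4.30467 − 1.74960 = 2.55507em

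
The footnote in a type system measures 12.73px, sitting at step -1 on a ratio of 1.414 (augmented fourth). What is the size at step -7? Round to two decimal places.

12.73 ÷ 1.414⁶ = 12.73 ÷ 7.99275 ≈ 1.593

1.59px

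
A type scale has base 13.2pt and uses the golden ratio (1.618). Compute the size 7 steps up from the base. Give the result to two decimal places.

A modular type scale is a geometric sequence: sizeₙ = base × rⁿ.
13.2 × 1.618⁷ = 13.2 × 29.03017 ≈ 383.20

383.20pt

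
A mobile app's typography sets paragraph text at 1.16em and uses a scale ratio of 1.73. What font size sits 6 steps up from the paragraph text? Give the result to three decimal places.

Every step multiplies by the scale ratio.
1.16 × 1.73⁶ = 1.16 × 26.80875 ≈ 31.098

31.098em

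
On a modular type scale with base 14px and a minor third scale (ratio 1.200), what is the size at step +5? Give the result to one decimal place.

34.8px

14.0 × 1.200⁵ = 14.0 × 2.48832 ≈ 34.84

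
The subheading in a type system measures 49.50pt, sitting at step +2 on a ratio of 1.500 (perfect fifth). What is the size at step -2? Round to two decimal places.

9.78pt

Moving from step +2 to step -2 is 4 steps down, so divide by r⁴.
49.50 ÷ 1.500⁴ = 49.50 ÷ 5.06250 ≈ 9.778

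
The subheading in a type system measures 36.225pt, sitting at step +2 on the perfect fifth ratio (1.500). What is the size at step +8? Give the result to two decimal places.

412.63pt

36.225 × 1.500⁶ = 36.225 × 11.39062 ≈ 412.625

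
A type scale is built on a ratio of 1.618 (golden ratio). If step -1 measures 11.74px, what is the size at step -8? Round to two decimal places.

0.40px

Moving from step -1 to step -8 is 7 steps down, so divide by r⁷.
11.74 ÷ 1.618⁷ = 11.74 ÷ 29.03017 ≈ 0.404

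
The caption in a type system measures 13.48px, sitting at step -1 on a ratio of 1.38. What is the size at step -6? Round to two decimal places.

2.69px

Moving from step -1 to step -6 is 5 steps down, so divide by r⁵.
13.48 ÷ 1.38⁵ = 13.48 ÷ 5.00490 ≈ 2.693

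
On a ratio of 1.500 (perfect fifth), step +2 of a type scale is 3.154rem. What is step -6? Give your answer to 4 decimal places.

3.154 ÷ 1.500⁸ = 3.154 ÷ 25.62891 ≈ 0.1231

0.1231rem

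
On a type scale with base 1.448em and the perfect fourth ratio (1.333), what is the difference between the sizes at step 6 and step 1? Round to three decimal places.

6.193em

Step 1: 1.448 × 1.333 = 1.93018em
Step 6: 1.448 × 1.333⁶ = 8.12362em
Difference: 8.12362 − 1.93018 = 6.19344em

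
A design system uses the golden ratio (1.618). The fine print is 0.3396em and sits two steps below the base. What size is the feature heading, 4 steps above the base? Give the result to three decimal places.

6.093em

0.3396 × 1.618⁶ = 0.3396 × 17.94201 ≈ 6.093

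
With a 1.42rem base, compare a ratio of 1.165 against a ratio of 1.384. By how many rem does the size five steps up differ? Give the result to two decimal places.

4.16rem

At 1.165: 1.42 × 1.165⁵ = 3.0473rem
At 1.384: 1.42 × 1.384⁵ = 7.2106rem
Difference: 7.2106 − 3.0473 = 4.1633rem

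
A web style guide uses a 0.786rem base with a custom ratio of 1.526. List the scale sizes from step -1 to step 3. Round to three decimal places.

0.515rem, 0.786rem, 1.199rem, 1.830rem, 2.793rem

Step -1: 0.786 ÷ 1.526 = 0.515
Step 0: 0.786rem
Step 1: 0.786 × 1.526 = 1.199
Step 2: 0.786 × 1.526² = 1.830
Step 3: 0.786 × 1.526³ = 2.793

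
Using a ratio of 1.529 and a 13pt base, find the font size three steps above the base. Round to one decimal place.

Every step multiplies by the scale ratio.
13.0 × 1.529³ = 13.0 × 3.57456 ≈ 46.47

46.5pt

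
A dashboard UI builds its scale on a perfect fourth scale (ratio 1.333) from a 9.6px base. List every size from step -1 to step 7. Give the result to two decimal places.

7.20px, 9.60px, 12.80px, 17.06px, 22.74px, 30.31px, 40.40px, 53.86px, 71.79px

Step -1: 9.6 ÷ 1.333 = 7.20
Step 0: 9.6px
Step 1: 9.6 × 1.333 = 12.80
Step 2: 9.6 × 1.333² = 17.06
Step 3: 9.6 × 1.333³ = 22.74
Step 4: 9.6 × 1.333⁴ = 30.31
Step 5: 9.6 × 1.333⁵ = 40.40
Step 6: 9.6 × 1.333⁶ = 53.86
Step 7: 9.6 × 1.333⁷ = 71.79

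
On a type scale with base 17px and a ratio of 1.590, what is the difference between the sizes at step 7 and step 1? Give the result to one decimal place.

Step 1: 17.0 × 1.590 = 27.030px
Step 7: 17.0 × 1.590⁷ = 436.746px
Difference: 436.746 − 27.030 = 409.716px

409.7px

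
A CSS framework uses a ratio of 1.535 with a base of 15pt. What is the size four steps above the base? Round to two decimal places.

15.0 × 1.535⁴ = 15.0 × 5.55180 ≈ 83.28

83.28pt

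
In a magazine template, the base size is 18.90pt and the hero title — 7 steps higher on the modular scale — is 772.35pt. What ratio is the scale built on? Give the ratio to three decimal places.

r⁷ = 772.35 / 18.90, so r = (772.35/18.90)^(1/7).
r = 40.8651^(1/7) ≈ 1.6990

1.699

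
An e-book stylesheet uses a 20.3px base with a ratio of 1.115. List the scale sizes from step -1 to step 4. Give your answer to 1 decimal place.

18.2px, 20.3px, 22.6px, 25.2px, 28.1px, 31.4px

Step -1: 20.3 ÷ 1.115 = 18.2
Step 0: 20.3px
Step 1: 20.3 × 1.115 = 22.6
Step 2: 20.3 × 1.115² = 25.2
Step 3: 20.3 × 1.115³ = 28.1
Step 4: 20.3 × 1.115⁴ = 31.4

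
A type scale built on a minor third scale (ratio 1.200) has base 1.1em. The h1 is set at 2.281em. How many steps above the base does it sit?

4

1.200ⁿ = 2.281 / 1.1 = 2.0736
n = ln(2.0736) / ln(1.200) = 0.7293 / 0.1823 ≈ 4.00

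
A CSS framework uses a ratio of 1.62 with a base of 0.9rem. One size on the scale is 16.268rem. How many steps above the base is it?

6

1.62ⁿ = 16.268 / 0.9 = 18.0756
n = ln(18.0756) / ln(1.62) = 2.8946 / 0.4824 ≈ 6.00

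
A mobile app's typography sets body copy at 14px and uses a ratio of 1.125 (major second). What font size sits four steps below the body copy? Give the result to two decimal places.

8.74px

A modular type scale is a geometric sequence: sizeₙ = base × rⁿ.
14.0 ÷ 1.125⁴ = 14.0 ÷ 1.60181 ≈ 8.74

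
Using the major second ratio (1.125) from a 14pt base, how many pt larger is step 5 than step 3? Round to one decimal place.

5.3pt

Step 3: 14.0 × 1.125³ = 19.934pt
Step 5: 14.0 × 1.125⁵ = 25.228pt
Difference: 25.228 − 19.934 = 5.294pt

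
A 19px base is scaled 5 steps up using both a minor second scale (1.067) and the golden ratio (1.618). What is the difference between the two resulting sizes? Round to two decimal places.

Minor second: 19.0 × 1.067⁵ = 26.2770px
Golden ratio: 19.0 × 1.618⁵ = 210.6911px
Difference: 210.6911 − 26.2770 = 184.4141px

184.41px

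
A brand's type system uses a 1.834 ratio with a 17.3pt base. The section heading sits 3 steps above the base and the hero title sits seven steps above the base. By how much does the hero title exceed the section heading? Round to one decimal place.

1100.7pt

Step 3: 17.3 × 1.834³ = 106.720pt
Step 7: 17.3 × 1.834⁷ = 1207.373pt
Difference: 1207.373 − 106.720 = 1100.653pt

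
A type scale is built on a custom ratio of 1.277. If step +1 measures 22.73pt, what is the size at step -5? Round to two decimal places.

5.24pt

22.73 ÷ 1.277⁶ = 22.73 ÷ 4.33656 ≈ 5.241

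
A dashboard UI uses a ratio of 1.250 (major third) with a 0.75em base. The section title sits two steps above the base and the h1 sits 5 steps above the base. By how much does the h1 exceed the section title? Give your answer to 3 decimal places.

Step 2: 0.75 × 1.250² = 1.17188em
Step 5: 0.75 × 1.250⁵ = 2.28882em
Difference: 2.28882 − 1.17188 = 1.11694em

1.117em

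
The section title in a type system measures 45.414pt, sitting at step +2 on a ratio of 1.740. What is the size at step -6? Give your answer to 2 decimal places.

0.54pt

45.414 ÷ 1.740⁸ = 45.414 ÷ 84.02219 ≈ 0.541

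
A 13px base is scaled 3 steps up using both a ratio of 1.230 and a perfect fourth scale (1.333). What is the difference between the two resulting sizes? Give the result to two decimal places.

At 1.230: 13.0 × 1.230³ = 24.1913px
Perfect fourth: 13.0 × 1.333³ = 30.7917px
Difference: 30.7917 − 24.1913 = 6.6004px

6.60px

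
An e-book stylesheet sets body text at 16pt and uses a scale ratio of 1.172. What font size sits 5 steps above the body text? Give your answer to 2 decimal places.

35.38pt

Every step multiplies by the scale ratio.
16.0 × 1.172⁵ = 16.0 × 2.21125 ≈ 35.38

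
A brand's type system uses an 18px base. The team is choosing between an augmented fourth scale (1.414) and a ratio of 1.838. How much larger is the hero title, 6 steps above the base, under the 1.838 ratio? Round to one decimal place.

550.1px

Augmented fourth: 18.0 × 1.414⁶ = 143.870px
At 1.838: 18.0 × 1.838⁶ = 693.978px
Difference: 693.978 − 143.870 = 550.108px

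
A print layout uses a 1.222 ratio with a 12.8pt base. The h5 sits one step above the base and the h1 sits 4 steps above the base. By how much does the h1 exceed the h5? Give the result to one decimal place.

Step 1: 12.8 × 1.222 = 15.642pt
Step 4: 12.8 × 1.222⁴ = 28.543pt
Difference: 28.543 − 15.642 = 12.901pt

12.9pt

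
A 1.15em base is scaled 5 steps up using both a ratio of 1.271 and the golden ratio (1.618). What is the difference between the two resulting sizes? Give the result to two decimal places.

8.94em

At 1.271: 1.15 × 1.271⁵ = 3.8144em
Golden ratio: 1.15 × 1.618⁵ = 12.7524em
Difference: 12.7524 − 3.8144 = 8.9380em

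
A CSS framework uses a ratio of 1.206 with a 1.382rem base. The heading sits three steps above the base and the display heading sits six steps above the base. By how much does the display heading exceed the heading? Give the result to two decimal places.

Step 3: 1.382 × 1.206³ = 2.4241rem
Step 6: 1.382 × 1.206⁶ = 4.2520rem
Difference: 4.2520 − 2.4241 = 1.8279rem

1.83rem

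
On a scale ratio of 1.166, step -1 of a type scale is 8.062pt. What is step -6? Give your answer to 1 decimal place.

Moving from step -1 to step -6 is 5 steps down, so divide by r⁵.
8.062 ÷ 1.166⁵ = 8.062 ÷ 2.15523 ≈ 3.741

3.7pt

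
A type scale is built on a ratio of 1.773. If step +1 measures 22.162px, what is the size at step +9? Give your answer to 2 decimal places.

22.162 × 1.773⁸ = 22.162 × 97.64947 ≈ 2164.108

2164.11px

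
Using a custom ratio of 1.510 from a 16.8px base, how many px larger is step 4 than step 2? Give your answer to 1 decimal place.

Step 2: 16.8 × 1.510² = 38.306px
Step 4: 16.8 × 1.510⁴ = 87.341px
Difference: 87.341 − 38.306 = 49.035px

49.0px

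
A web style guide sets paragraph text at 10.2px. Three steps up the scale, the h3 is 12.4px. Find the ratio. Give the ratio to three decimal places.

1.067

The ratio satisfies 10.2 × r³ = 12.4, so r = (12.4 / 10.2)^(1/3).
r = 1.2157^(1/3) ≈ 1.0673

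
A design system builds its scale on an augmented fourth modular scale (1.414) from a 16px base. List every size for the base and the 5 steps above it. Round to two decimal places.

16.00px, 22.62px, 31.99px, 45.23px, 63.96px, 90.44px

Step 0: 16px
Step 1: 16.0 × 1.414 = 22.62
Step 2: 16.0 × 1.414² = 31.99
Step 3: 16.0 × 1.414³ = 45.23
Step 4: 16.0 × 1.414⁴ = 63.96
Step 5: 16.0 × 1.414⁵ = 90.44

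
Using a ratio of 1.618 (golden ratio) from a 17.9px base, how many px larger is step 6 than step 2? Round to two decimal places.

Step 2: 17.9 × 1.618² = 46.8608px
Step 6: 17.9 × 1.618⁶ = 321.1620px
Difference: 321.1620 − 46.8608 = 274.3012px

274.30px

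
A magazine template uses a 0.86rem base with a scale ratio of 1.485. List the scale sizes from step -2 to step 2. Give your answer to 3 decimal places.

0.390rem, 0.579rem, 0.860rem, 1.277rem, 1.896rem

Step -2: 0.86 ÷ 1.485² = 0.390
Step -1: 0.86 ÷ 1.485 = 0.579
Step 0: 0.86rem
Step 1: 0.86 × 1.485 = 1.277
Step 2: 0.86 × 1.485² = 1.896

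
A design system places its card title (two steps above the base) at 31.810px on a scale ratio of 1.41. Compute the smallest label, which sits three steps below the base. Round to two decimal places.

The gap is -3 − (2) = -5 steps, so the factor is 1.41^-5.
31.810 ÷ 1.41⁵ = 31.810 ÷ 5.57308 ≈ 5.708

5.71px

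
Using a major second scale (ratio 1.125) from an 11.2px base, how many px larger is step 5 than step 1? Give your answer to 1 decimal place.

7.6px

Step 1: 11.2 × 1.125 = 12.600px
Step 5: 11.2 × 1.125⁵ = 20.183px
Difference: 20.183 − 12.600 = 7.583px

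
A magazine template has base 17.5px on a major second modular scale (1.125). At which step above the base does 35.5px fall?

6

1.125ⁿ = 35.5 / 17.5 = 2.0286
n = ln(2.0286) / ln(1.125) = 0.7073 / 0.1178 ≈ 6.01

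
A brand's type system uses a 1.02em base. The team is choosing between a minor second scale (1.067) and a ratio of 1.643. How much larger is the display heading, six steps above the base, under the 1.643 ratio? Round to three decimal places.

18.559em

Minor second: 1.02 × 1.067⁶ = 1.50517em
At 1.643: 1.02 × 1.643⁶ = 20.06437em
Difference: 20.06437 − 1.50517 = 18.55920em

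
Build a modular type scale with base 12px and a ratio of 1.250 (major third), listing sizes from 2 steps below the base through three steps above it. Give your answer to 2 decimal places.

Step -2: 12.0 ÷ 1.250² = 7.68
Step -1: 12.0 ÷ 1.250 = 9.60
Step 0: 12px
Step 1: 12.0 × 1.250 = 15.00
Step 2: 12.0 × 1.250² = 18.75
Step 3: 12.0 × 1.250³ = 23.44

7.68px, 9.60px, 12.00px, 15.00px, 18.75px, 23.44px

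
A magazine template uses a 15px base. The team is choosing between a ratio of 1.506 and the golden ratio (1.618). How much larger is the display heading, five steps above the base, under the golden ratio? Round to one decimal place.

At 1.506: 15.0 × 1.506⁵ = 116.203px
Golden ratio: 15.0 × 1.618⁵ = 166.335px
Difference: 166.335 − 116.203 = 50.132px

50.1px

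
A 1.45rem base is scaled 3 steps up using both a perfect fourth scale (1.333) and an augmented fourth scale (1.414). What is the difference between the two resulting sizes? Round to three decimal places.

0.665rem

Perfect fourth: 1.45 × 1.333³ = 3.43446rem
Augmented fourth: 1.45 × 1.414³ = 4.09936rem
Difference: 4.09936 − 3.43446 = 0.66490rem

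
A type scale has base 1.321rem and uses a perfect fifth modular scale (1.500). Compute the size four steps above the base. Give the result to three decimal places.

Every step multiplies by the scale ratio.
1.321 × 1.500⁴ = 1.321 × 5.06250 ≈ 6.688

6.688rem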